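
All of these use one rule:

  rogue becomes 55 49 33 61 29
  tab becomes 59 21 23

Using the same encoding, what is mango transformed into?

r(#18)→55 and o(#15)→49: differences scale by 2, so n = 2·pos + 19. Each letter becomes 2×(its alphabet position, a=1..z=26) + 19.
On mango: m=13→45, a=1→21, n=14→47, g=7→33, o=15→49.

45 21 47 33 49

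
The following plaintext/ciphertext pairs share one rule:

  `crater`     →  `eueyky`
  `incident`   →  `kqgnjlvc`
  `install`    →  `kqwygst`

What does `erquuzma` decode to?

The shift increases by 1 at each position, starting from +2: 2, 3, 4, ….
Undoing it on erquuzma: e−2=c, r−3=o, q−4=m, u−5=p, u−6=o, z−7=s, m−8=e, a−9=r.

composer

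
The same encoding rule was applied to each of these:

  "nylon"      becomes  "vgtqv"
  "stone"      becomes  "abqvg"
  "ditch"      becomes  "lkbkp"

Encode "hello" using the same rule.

pgttq

The rule splits by letter class: vowels +2, consonants +8.
For hello: h(cons)+8=p, e(vowel)+2=g, l(cons)+8=t, l(cons)+8=t, o(vowel)+2=q.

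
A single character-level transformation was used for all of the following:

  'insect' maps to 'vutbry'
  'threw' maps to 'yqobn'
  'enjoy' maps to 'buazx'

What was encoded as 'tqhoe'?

Each letter's alphabet position (a=0..z=25) is mapped through 5·x+7 mod 26 — an affine cipher.
Undoing it on tqhoe: t(19)→21·(19−7)≡18=s; q(16)→21·(16−7)≡7=h; h(7)→21·(7−7)≡0=a; o(14)→21·(14−7)≡17=r; e(4)→21·(4−7)≡15=p (all mod 26).

sharp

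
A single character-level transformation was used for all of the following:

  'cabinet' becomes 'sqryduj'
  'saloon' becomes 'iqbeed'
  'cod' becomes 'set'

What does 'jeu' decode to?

toe

Compare letters: c→s is +16, a→q is +16, b→r is +16 — a constant shift. Each letter is shifted forward by 16 in the alphabet (a Caesar shift of +16).
Reversing it on jeu: j−16=t, e−16=o, u−16=e.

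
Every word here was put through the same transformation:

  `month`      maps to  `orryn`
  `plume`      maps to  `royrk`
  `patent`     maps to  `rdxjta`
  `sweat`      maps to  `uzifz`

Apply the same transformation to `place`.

In month: m→o is +2, o→r is +3, n→r is +4, t→y is +5 — the shift increases by 1 each position. The shift increases by 1 at each position, starting from +2: 2, 3, 4, ….
Applying it to place: p+2=r, l+3=o, a+4=e, c+5=h, e+6=k.

roehk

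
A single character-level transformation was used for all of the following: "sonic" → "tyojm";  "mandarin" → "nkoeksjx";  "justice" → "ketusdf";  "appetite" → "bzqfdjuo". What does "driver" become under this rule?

ebjwos

Shifts by position in sonic: pos 0: s→t (+1), pos 1: o→y (+10), pos 2: n→o (+1), pos 3: i→j (+1), pos 4: c→m (+10) — repeating every 3. The shifts repeat in a cycle of length 3: positions 0,1,… shift by +1, +10, +1, then the pattern repeats.
Applying it to driver: d+1=e, r+10=b, i+1=j, v+1=w, e+10=o, r+1=s.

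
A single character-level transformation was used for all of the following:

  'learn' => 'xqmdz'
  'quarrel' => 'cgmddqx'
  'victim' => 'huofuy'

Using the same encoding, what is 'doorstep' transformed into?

paadefqb

Compare letters: l→x is +12, e→q is +12, a→m is +12 — a constant shift. Every letter moves 12 places later in the alphabet, wrapping around z→a.
Applying it to doorstep: d+12=p, o+12=a, o+12=a, r+12=d, s+12=e, t+12=f, e+12=q, p+12=b.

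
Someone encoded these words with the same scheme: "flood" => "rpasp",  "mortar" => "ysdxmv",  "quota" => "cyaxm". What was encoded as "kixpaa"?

Shifts by position in flood: pos 0: f→r (+12), pos 1: l→p (+4), pos 2: o→a (+12), pos 3: o→s (+4) — repeating every 2. The shifts repeat in a cycle of length 2: positions 0,1,… shift by +12, +4, then the pattern repeats.
Reversing it on kixpaa: k−12=y, i−4=e, x−12=l, p−4=l, a−12=o, a−4=w.

yellow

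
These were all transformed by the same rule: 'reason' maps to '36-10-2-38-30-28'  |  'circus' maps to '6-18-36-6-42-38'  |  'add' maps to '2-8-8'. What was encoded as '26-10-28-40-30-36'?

mentor

r(#18)→36 and e(#5)→10: differences scale by 2, so n = 2·pos + 0. Each letter becomes 2×(its alphabet position, a=1..z=26).
Decoding 26-10-28-40-30-36: 26→(26−0)÷2=13=m, 10→(10−0)÷2=5=e, 28→(28−0)÷2=14=n, 40→(40−0)÷2=20=t, 30→(30−0)÷2=15=o, 36→(36−0)÷2=18=r.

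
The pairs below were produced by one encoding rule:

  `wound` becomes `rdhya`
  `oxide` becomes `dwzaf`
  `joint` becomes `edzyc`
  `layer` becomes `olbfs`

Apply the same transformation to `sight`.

w(22)→r(17) and o(14)→d(3) fit y≡5x+11 (mod 26); the inverse of 5 mod 26 is 21. Each letter's alphabet position (a=0..z=25) is mapped through 5·x+11 mod 26 — an affine cipher.
Applying it to sight: s(18)→5·18+11≡23=x; i(8)→5·8+11≡25=z; g(6)→5·6+11≡15=p; h(7)→5·7+11≡20=u; t(19)→5·19+11≡2=c (all mod 26).

xzpuc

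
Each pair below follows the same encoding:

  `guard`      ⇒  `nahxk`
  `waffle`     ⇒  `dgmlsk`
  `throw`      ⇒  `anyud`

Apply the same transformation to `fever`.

A repeating key of period 2 is used — shifts +7, +6 over and over.
For fever: f+7=m, e+6=k, v+7=c, e+6=k, r+7=y.

mkcky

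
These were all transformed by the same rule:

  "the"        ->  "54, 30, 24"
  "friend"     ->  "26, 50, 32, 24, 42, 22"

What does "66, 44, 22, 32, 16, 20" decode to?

t(#20)→54 and h(#8)→30: differences scale by 2, so n = 2·pos + 14. Each letter becomes 2×(its alphabet position, a=1..z=26) + 14.
Decoding 66, 44, 22, 32, 16, 20: 66→(66−14)÷2=26=z, 44→(44−14)÷2=15=o, 22→(22−14)÷2=4=d, 32→(32−14)÷2=9=i, 16→(16−14)÷2=1=a, 20→(20−14)÷2=3=c.

zodiac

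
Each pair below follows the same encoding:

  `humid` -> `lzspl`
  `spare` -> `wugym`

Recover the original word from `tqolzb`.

In humid: h→l is +4, u→z is +5, m→s is +6, i→p is +7 — the shift increases by 1 each position. Each letter shifts forward by (position + 4), i.e. 4, 5, 6, … — the shift grows by one for each successive letter.
Undoing it on tqolzb: t−4=p, q−5=l, o−6=i, l−7=e, z−8=r, b−9=s.

pliers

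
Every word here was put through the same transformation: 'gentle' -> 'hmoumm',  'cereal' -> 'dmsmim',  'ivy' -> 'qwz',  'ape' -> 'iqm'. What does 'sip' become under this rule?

tqq

The rule splits by letter class: vowels +8, consonants +1.
Applying it to sip: s(cons)+1=t, i(vowel)+8=q, p(cons)+1=q.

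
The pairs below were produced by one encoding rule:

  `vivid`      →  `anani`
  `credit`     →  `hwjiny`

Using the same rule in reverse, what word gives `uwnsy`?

print

Compare letters: v→a is +5, i→n is +5, v→a is +5 — a constant shift. This is a Caesar cipher with shift 5.
Decoding uwnsy: u−5=p, w−5=r, n−5=i, s−5=n, y−5=t.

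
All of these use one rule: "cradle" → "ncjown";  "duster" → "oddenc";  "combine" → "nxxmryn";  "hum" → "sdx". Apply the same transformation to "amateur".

jxjendc

Vowels shift forward by 9 and consonants shift forward by 11.
On amateur: a(vowel)+9=j, m(cons)+11=x, a(vowel)+9=j, t(cons)+11=e, e(vowel)+9=n, u(vowel)+9=d, r(cons)+11=c.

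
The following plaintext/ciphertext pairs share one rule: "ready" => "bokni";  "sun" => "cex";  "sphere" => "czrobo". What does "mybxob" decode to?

Compare letters: r→b is +10, e→o is +10, a→k is +10 — a constant shift. Every letter moves 10 places later in the alphabet, wrapping around z→a.
Undoing it on mybxob: m−10=c, y−10=o, b−10=r, x−10=n, o−10=e, b−10=r.

corner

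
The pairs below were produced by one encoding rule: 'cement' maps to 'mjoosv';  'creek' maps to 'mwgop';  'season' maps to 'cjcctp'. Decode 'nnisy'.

Shifts by position in cement: pos 0: c→m (+10), pos 1: e→j (+5), pos 2: m→o (+2), pos 3: e→o (+10), pos 4: n→s (+5), pos 5: t→v (+2) — repeating every 3. The shifts repeat in a cycle of length 3: positions 0,1,… shift by +10, +5, +2, then the pattern repeats.
Decoding nnisy: n−10=d, n−5=i, i−2=g, s−10=i, y−5=t.

digit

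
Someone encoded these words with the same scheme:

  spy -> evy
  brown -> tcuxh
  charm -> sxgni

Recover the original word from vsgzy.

The output letters match the input read backwards, each shifted +6: spy reversed is yps. The word is reversed, then every letter is shifted forward by 6.
Undoing it on vsgzy: shift back: v−6=p, s−6=m, g−6=a, z−6=t, y−6=s → pmats; then reverse → stamp.

stamp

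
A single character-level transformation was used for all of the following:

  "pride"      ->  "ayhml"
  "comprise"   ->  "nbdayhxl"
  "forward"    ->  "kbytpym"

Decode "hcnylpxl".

p(15)→a(0) and r(17)→y(24) fit y≡25x+15 (mod 26); the inverse of 25 mod 26 is 25. This is an affine cipher: with a=0,…,z=25, each position x becomes (25x+15) mod 26.
Decoding hcnylpxl: h(7)→25·(7−15)≡8=i; c(2)→25·(2−15)≡13=n; n(13)→25·(13−15)≡2=c; y(24)→25·(24−15)≡17=r; l(11)→25·(11−15)≡4=e; p(15)→25·(15−15)≡0=a; x(23)→25·(23−15)≡18=s; l(11)→25·(11−15)≡4=e (all mod 26).

increase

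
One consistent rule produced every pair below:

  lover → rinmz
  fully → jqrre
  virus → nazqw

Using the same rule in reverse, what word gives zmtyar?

retail

l(11)→r(17) and o(14)→i(8) fit y≡23x+24 (mod 26); the inverse of 23 mod 26 is 17. Treating letters as 0–25, the rule is x ↦ 23x + 24 (mod 26).
Undoing it on zmtyar: z(25)→17·(25−24)≡17=r; m(12)→17·(12−24)≡4=e; t(19)→17·(19−24)≡19=t; y(24)→17·(24−24)≡0=a; a(0)→17·(0−24)≡8=i; r(17)→17·(17−24)≡11=l (all mod 26).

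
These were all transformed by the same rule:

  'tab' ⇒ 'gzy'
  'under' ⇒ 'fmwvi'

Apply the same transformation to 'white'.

dsrgv

Each pair mirrors across the alphabet (t↔g, a↔z, b↔y): positions sum to 25. This is the alphabet-reversal cipher (Atbash): a becomes z, b becomes y, etc.
Applying it to white: w↔d, h↔s, i↔r, t↔g, e↔v.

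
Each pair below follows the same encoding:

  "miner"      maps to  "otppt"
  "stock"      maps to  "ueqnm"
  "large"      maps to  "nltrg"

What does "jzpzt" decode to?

Shifts by position in miner: pos 0: m→o (+2), pos 1: i→t (+11), pos 2: n→p (+2), pos 3: e→p (+11) — repeating every 2. A repeating key of period 2 is used — shifts +2, +11 over and over.
Reversing it on jzpzt: j−2=h, z−11=o, p−2=n, z−11=o, t−2=r.

honor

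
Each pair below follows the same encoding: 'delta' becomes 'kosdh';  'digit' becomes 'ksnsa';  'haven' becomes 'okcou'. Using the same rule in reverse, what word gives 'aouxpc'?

Shifts by position in delta: pos 0: d→k (+7), pos 1: e→o (+10), pos 2: l→s (+7), pos 3: t→d (+10) — repeating every 2. A repeating key of period 2 is used — shifts +7, +10 over and over.
Undoing it on aouxpc: a−7=t, o−10=e, u−7=n, x−10=n, p−7=i, c−10=s.

tennis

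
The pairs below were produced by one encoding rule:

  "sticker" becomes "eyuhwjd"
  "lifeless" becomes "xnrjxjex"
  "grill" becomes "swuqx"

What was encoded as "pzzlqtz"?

dungeon

Shifts by position in sticker: pos 0: s→e (+12), pos 1: t→y (+5), pos 2: i→u (+12), pos 3: c→h (+5) — repeating every 2. The shifts repeat in a cycle of length 2: positions 0,1,… shift by +12, +5, then the pattern repeats.
Undoing it on pzzlqtz: p−12=d, z−5=u, z−12=n, l−5=g, q−12=e, t−5=o, z−12=n.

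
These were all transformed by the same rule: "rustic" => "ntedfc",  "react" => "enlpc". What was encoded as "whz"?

The output letters match the input read backwards, each shifted +11: rustic reversed is citsur. The word is reversed, then every letter is shifted forward by 11.
Reversing it on whz: shift back: w−11=l, h−11=w, z−11=o → lwo; then reverse → owl.

owl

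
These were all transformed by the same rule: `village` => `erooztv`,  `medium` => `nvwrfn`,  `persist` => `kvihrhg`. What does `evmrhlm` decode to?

Each pair mirrors across the alphabet (v↔e, i↔r, l↔o): positions sum to 25. This is the alphabet-reversal cipher (Atbash): a becomes z, b becomes y, etc.
Reversing it on evmrhlm: e↔v, v↔e, m↔n, r↔i, h↔s, l↔o, m↔n.

venison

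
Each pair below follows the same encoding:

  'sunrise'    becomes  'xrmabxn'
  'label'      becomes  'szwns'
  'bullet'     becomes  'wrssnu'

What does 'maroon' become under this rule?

s(18)→x(23) and u(20)→r(17) fit y≡23x+25 (mod 26); the inverse of 23 mod 26 is 17. Treating letters as 0–25, the rule is x ↦ 23x + 25 (mod 26).
On maroon: m(12)→23·12+25≡15=p; a(0)→23·0+25≡25=z; r(17)→23·17+25≡0=a; o(14)→23·14+25≡9=j; o(14)→23·14+25≡9=j; n(13)→23·13+25≡12=m (all mod 26).

pzajjm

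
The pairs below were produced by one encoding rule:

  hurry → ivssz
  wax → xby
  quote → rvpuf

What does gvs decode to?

Every letter moves 1 place later in the alphabet, wrapping around z→a.
Decoding gvs: g−1=f, v−1=u, s−1=r.

fur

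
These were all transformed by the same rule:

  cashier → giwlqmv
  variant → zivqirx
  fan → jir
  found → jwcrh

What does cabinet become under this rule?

gifqrmx

The shift depends on letter class: consonant c→g is +4, but vowel a→i is +8. Two shifts are in play — +8 for a/e/i/o/u, +4 for every other letter.
Applying it to cabinet: c(cons)+4=g, a(vowel)+8=i, b(cons)+4=f, i(vowel)+8=q, n(cons)+4=r, e(vowel)+8=m, t(cons)+4=x.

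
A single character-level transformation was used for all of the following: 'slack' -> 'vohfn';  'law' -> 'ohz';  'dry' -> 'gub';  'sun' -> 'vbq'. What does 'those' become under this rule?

wkvvl

The shift depends on letter class: consonant s→v is +3, but vowel a→h is +7. Two shifts are in play — +7 for a/e/i/o/u, +3 for every other letter.
On those: t(cons)+3=w, h(cons)+3=k, o(vowel)+7=v, s(cons)+3=v, e(vowel)+7=l.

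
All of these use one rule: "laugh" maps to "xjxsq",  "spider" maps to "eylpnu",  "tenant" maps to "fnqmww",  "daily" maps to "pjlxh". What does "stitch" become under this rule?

eclflk

Shifts by position in laugh: pos 0: l→x (+12), pos 1: a→j (+9), pos 2: u→x (+3), pos 3: g→s (+12), pos 4: h→q (+9) — repeating every 3. A repeating key of period 3 is used — shifts +12, +9, +3 over and over.
For stitch: s+12=e, t+9=c, i+3=l, t+12=f, c+9=l, h+3=k.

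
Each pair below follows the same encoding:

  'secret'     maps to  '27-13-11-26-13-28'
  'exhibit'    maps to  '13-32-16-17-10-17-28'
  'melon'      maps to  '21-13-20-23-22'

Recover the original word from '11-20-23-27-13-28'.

Each letter is replaced by its alphabet position (a=1..z=26) + 8.
Reversing it on 11-20-23-27-13-28: 11→(11−8)÷1=3=c, 20→(20−8)÷1=12=l, 23→(23−8)÷1=15=o, 27→(27−8)÷1=19=s, 13→(13−8)÷1=5=e, 28→(28−8)÷1=20=t.

closet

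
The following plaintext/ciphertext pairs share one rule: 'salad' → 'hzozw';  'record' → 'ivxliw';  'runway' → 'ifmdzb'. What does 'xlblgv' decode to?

coyote

Each letter is replaced by its mirror in the alphabet: a↔z, b↔y, c↔x, and so on (the Atbash cipher).
Reversing it on xlblgv: x↔c, l↔o, b↔y, l↔o, g↔t, v↔e.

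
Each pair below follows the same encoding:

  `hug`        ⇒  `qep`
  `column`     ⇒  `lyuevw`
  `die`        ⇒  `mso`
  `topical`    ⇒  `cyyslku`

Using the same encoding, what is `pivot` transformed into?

The rule splits by letter class: vowels +10, consonants +9.
For pivot: p(cons)+9=y, i(vowel)+10=s, v(cons)+9=e, o(vowel)+10=y, t(cons)+9=c.

yseyc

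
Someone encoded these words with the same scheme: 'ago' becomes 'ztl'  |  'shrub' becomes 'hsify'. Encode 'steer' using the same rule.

hgvvi

Each pair mirrors across the alphabet (a↔z, g↔t, o↔l): positions sum to 25. Letters are reflected about the middle of the alphabet (position → 25−position): Atbash.
Applying it to steer: s↔h, t↔g, e↔v, e↔v, r↔i.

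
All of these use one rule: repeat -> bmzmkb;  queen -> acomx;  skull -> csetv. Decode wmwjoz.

Shifts by position in repeat: pos 0: r→b (+10), pos 1: e→m (+8), pos 2: p→z (+10), pos 3: e→m (+8) — repeating every 2. A repeating key of period 2 is used — shifts +10, +8 over and over.
Undoing it on wmwjoz: w−10=m, m−8=e, w−10=m, j−8=b, o−10=e, z−8=r.

member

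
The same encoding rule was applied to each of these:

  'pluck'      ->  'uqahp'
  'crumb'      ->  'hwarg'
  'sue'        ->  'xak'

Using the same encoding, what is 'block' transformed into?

The shift depends on letter class: consonant p→u is +5, but vowel u→a is +6. The rule splits by letter class: vowels +6, consonants +5.
On block: b(cons)+5=g, l(cons)+5=q, o(vowel)+6=u, c(cons)+5=h, k(cons)+5=p.

gquhp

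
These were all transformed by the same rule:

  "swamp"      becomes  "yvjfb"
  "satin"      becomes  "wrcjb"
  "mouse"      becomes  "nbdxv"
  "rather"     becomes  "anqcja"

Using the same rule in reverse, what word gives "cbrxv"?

Read the word backwards and shift each letter +9.
Decoding cbrxv: shift back: c−9=t, b−9=s, r−9=i, x−9=o, v−9=m → tsiom; then reverse → moist.

moist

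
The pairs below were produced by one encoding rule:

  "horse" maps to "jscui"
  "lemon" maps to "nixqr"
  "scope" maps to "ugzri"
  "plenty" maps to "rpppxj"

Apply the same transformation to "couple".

Shifts by position in horse: pos 0: h→j (+2), pos 1: o→s (+4), pos 2: r→c (+11), pos 3: s→u (+2), pos 4: e→i (+4) — repeating every 3. A repeating key of period 3 is used — shifts +2, +4, +11 over and over.
Applying it to couple: c+2=e, o+4=s, u+11=f, p+2=r, l+4=p, e+11=p.

esfrpp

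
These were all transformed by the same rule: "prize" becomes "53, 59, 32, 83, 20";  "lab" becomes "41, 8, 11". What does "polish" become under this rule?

53, 50, 41, 32, 62, 29

p(#16)→53 and r(#18)→59: differences scale by 3, so n = 3·pos + 5. Each letter becomes 3×(its alphabet position, a=1..z=26) + 5.
Applying it to polish: p=16→53, o=15→50, l=12→41, i=9→32, s=19→62, h=8→29.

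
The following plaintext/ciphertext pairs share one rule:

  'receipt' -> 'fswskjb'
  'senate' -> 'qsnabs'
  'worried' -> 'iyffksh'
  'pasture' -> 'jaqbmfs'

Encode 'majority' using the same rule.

r(17)→f(5) and e(4)→s(18) fit y≡11x+0 (mod 26); the inverse of 11 mod 26 is 19. Each letter's alphabet position (a=0..z=25) is mapped through 11·x+0 mod 26 — an affine cipher.
On majority: m(12)→11·12+0≡2=c; a(0)→11·0+0≡0=a; j(9)→11·9+0≡21=v; o(14)→11·14+0≡24=y; r(17)→11·17+0≡5=f; i(8)→11·8+0≡10=k; t(19)→11·19+0≡1=b; y(24)→11·24+0≡4=e (all mod 26).

cavyfkbe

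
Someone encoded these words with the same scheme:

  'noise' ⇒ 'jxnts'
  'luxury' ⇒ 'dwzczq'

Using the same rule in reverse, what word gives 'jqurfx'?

The output letters match the input read backwards, each shifted +5: noise reversed is esion. The word is reversed, then every letter is shifted forward by 5.
Reversing it on jqurfx: shift back: j−5=e, q−5=l, u−5=p, r−5=m, f−5=a, x−5=s → elpmas; then reverse → sample.

sample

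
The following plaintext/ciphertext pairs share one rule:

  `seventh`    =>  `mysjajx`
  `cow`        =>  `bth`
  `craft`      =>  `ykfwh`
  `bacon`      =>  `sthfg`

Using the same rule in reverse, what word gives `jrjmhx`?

The output letters match the input read backwards, each shifted +5: seventh reversed is htneves. Two steps: reverse the string, then apply a Caesar shift of +5.
Undoing it on jrjmhx: shift back: j−5=e, r−5=m, j−5=e, m−5=h, h−5=c, x−5=s → emehcs; then reverse → scheme.

scheme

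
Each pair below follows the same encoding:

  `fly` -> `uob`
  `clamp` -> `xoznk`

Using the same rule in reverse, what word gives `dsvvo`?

wheel

Each pair mirrors across the alphabet (f↔u, l↔o, y↔b): positions sum to 25. This is the alphabet-reversal cipher (Atbash): a becomes z, b becomes y, etc.
Reversing it on dsvvo: d↔w, s↔h, v↔e, v↔e, o↔l.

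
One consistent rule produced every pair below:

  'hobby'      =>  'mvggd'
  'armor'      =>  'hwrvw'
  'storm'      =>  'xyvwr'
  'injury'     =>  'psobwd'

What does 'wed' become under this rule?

The shift depends on letter class: consonant h→m is +5, but vowel o→v is +7. Two shifts are in play — +7 for a/e/i/o/u, +5 for every other letter.
On wed: w(cons)+5=b, e(vowel)+7=l, d(cons)+5=i.

bli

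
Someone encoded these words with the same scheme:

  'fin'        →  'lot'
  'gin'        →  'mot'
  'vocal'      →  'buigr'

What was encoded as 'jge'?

Compare letters: f→l is +6, i→o is +6, n→t is +6 — a constant shift. Each letter is shifted forward by 6 in the alphabet (a Caesar shift of +6).
Reversing it on jge: j−6=d, g−6=a, e−6=y.

day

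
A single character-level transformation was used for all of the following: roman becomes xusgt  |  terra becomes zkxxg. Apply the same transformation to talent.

Compare letters: r→x is +6, o→u is +6, m→s is +6 — a constant shift. It's a constant shift of +6 (ROT6).
For talent: t+6=z, a+6=g, l+6=r, e+6=k, n+6=t, t+6=z.

zgrktz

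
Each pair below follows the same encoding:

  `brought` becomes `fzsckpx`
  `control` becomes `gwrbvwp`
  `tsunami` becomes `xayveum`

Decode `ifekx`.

It's a Vigenère-style cipher with numeric key [4,8]: position i shifts by key[i mod 2].
Reversing it on ifekx: i−4=e, f−8=x, e−4=a, k−8=c, x−4=t.

exact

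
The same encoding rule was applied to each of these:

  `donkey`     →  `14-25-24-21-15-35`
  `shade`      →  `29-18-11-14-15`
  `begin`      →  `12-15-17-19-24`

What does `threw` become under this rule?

d is letter #4 and maps to 14: an offset of 10. Letters become their 1-based position plus 10 (so a→11, b→12, …).
On threw: t=20→30, h=8→18, r=18→28, e=5→15, w=23→33.

30-18-28-15-33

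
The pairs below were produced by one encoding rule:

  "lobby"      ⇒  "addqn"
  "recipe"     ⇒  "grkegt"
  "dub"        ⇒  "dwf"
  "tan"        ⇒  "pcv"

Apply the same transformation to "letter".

The output letters match the input read backwards, each shifted +2: lobby reversed is ybbol. The word is reversed, then every letter is shifted forward by 2.
For letter: reverse → rettel; then shift: r+2=t, e+2=g, t+2=v, t+2=v, e+2=g, l+2=n.

tgvvgn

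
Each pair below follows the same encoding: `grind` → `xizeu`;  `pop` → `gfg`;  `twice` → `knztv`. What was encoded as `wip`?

fry

Compare letters: g→x is +17, r→i is +17, i→z is +17 — a constant shift. Every letter moves 17 places later in the alphabet, wrapping around z→a.
Decoding wip: w−17=f, i−17=r, p−17=y.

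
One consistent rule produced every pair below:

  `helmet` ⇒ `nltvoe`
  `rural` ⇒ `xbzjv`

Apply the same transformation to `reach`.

In helmet: h→n is +6, e→l is +7, l→t is +8, m→v is +9 — the shift increases by 1 each position. Each letter shifts forward by (position + 6), i.e. 6, 7, 8, … — the shift grows by one for each successive letter.
For reach: r+6=x, e+7=l, a+8=i, c+9=l, h+10=r.

xlilr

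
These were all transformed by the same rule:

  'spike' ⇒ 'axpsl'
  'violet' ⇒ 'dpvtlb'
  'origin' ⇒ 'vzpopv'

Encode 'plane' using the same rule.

xthvl

The shift depends on letter class: consonant s→a is +8, but vowel i→p is +7. The rule splits by letter class: vowels +7, consonants +8.
For plane: p(cons)+8=x, l(cons)+8=t, a(vowel)+7=h, n(cons)+8=v, e(vowel)+7=l.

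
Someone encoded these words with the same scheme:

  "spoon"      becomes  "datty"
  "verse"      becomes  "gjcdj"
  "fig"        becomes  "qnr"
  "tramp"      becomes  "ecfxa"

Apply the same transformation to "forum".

qtczx

Two shifts are in play — +5 for a/e/i/o/u, +11 for every other letter.
Applying it to forum: f(cons)+11=q, o(vowel)+5=t, r(cons)+11=c, u(vowel)+5=z, m(cons)+11=x.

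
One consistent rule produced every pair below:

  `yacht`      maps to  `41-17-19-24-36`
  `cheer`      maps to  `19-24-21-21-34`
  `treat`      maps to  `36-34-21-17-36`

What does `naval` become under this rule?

y is letter #25 and maps to 41: an offset of 16. Each letter is replaced by its alphabet position (a=1..z=26) + 16.
On naval: n=14→30, a=1→17, v=22→38, a=1→17, l=12→28.

30-17-38-17-28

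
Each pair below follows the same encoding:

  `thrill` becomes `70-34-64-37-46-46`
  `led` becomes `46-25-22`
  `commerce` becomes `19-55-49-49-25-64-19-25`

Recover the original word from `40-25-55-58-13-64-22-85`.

t(#20)→70 and h(#8)→34: differences scale by 3, so n = 3·pos + 10. Each letter becomes 3×(its alphabet position, a=1..z=26) + 10.
Reversing it on 40-25-55-58-13-64-22-85: 40→(40−10)÷3=10=j, 25→(25−10)÷3=5=e, 55→(55−10)÷3=15=o, 58→(58−10)÷3=16=p, 13→(13−10)÷3=1=a, 64→(64−10)÷3=18=r, 22→(22−10)÷3=4=d, 85→(85−10)÷3=25=y.

jeopardy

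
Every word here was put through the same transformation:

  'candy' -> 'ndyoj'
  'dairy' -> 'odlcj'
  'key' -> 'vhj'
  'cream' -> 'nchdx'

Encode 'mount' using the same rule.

xrxye

The shift depends on letter class: consonant c→n is +11, but vowel a→d is +3. The rule splits by letter class: vowels +3, consonants +11.
For mount: m(cons)+11=x, o(vowel)+3=r, u(vowel)+3=x, n(cons)+11=y, t(cons)+11=e.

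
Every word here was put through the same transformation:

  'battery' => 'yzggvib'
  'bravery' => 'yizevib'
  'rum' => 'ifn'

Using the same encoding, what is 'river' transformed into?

This is the alphabet-reversal cipher (Atbash): a becomes z, b becomes y, etc.
Applying it to river: r↔i, i↔r, v↔e, e↔v, r↔i.

irevi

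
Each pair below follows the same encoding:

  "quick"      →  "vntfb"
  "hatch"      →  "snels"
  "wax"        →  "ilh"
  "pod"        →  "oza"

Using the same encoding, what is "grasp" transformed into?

The output letters match the input read backwards, each shifted +11: quick reversed is kciuq. The word is reversed, then every letter is shifted forward by 11.
For grasp: reverse → psarg; then shift: p+11=a, s+11=d, a+11=l, r+11=c, g+11=r.

adlcr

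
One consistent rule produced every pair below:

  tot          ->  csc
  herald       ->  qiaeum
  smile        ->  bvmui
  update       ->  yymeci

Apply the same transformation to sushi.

The shift depends on letter class: consonant t→c is +9, but vowel o→s is +4. Vowels shift forward by 4 and consonants shift forward by 9.
Applying it to sushi: s(cons)+9=b, u(vowel)+4=y, s(cons)+9=b, h(cons)+9=q, i(vowel)+4=m.

bybqm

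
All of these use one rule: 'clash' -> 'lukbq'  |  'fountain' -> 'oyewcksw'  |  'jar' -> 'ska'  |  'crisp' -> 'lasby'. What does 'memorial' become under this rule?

vovyasku

The shift depends on letter class: consonant c→l is +9, but vowel a→k is +10. Vowels shift forward by 10 and consonants shift forward by 9.
On memorial: m(cons)+9=v, e(vowel)+10=o, m(cons)+9=v, o(vowel)+10=y, r(cons)+9=a, i(vowel)+10=s, a(vowel)+10=k, l(cons)+9=u.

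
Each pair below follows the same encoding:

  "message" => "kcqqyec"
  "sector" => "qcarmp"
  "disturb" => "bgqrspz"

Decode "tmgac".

voice

Compare letters: m→k is +24, e→c is +24, s→q is +24 — a constant shift. It's a constant shift of +24 (ROT24).
Reversing it on tmgac: t−24=v, m−24=o, g−24=i, a−24=c, c−24=e.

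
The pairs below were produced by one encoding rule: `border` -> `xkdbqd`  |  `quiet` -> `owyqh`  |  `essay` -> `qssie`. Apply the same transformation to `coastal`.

Treating letters as 0–25, the rule is x ↦ 15x + 8 (mod 26).
On coastal: c(2)→15·2+8≡12=m; o(14)→15·14+8≡10=k; a(0)→15·0+8≡8=i; s(18)→15·18+8≡18=s; t(19)→15·19+8≡7=h; a(0)→15·0+8≡8=i; l(11)→15·11+8≡17=r (all mod 26).

mkishir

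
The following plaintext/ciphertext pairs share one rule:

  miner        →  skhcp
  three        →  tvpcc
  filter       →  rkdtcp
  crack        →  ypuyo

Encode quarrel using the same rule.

Treating letters as 0–25, the rule is x ↦ 15x + 20 (mod 26).
Applying it to quarrel: q(16)→15·16+20≡0=a; u(20)→15·20+20≡8=i; a(0)→15·0+20≡20=u; r(17)→15·17+20≡15=p; r(17)→15·17+20≡15=p; e(4)→15·4+20≡2=c; l(11)→15·11+20≡3=d (all mod 26).

aiuppcd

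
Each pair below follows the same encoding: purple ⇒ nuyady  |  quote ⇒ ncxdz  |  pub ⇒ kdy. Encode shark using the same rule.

The output letters match the input read backwards, each shifted +9: purple reversed is elprup. The word is reversed, then every letter is shifted forward by 9.
On shark: reverse → krahs; then shift: k+9=t, r+9=a, a+9=j, h+9=q, s+9=b.

tajqb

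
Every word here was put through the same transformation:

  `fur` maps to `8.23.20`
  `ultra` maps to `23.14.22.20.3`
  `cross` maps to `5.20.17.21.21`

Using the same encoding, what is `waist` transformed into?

f is letter #6 and maps to 8: an offset of 2. Letters become their 1-based position plus 2 (so a→3, b→4, …).
Applying it to waist: w=23→25, a=1→3, i=9→11, s=19→21, t=20→22.

25.3.11.21.22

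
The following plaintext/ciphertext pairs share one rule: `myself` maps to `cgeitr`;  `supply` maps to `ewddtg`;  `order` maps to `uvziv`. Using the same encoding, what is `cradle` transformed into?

m(12)→c(2) and y(24)→g(6) fit y≡9x+24 (mod 26); the inverse of 9 mod 26 is 3. This is an affine cipher: with a=0,…,z=25, each position x becomes (9x+24) mod 26.
On cradle: c(2)→9·2+24≡16=q; r(17)→9·17+24≡21=v; a(0)→9·0+24≡24=y; d(3)→9·3+24≡25=z; l(11)→9·11+24≡19=t; e(4)→9·4+24≡8=i (all mod 26).

qvyzti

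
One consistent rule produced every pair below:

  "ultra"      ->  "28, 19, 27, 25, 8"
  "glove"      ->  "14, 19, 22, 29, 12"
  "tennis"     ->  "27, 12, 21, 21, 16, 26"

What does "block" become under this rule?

9, 19, 22, 10, 18

Letters become their 1-based position plus 7 (so a→8, b→9, …).
For block: b=2→9, l=12→19, o=15→22, c=3→10, k=11→18.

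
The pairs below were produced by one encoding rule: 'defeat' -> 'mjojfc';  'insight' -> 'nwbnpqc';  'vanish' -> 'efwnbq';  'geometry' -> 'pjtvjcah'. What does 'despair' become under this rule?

Two shifts are in play — +5 for a/e/i/o/u, +9 for every other letter.
For despair: d(cons)+9=m, e(vowel)+5=j, s(cons)+9=b, p(cons)+9=y, a(vowel)+5=f, i(vowel)+5=n, r(cons)+9=a.

mjbyfna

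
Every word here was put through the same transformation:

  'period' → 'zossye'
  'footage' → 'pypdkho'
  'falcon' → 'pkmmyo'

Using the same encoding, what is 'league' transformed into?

It's a Vigenère-style cipher with numeric key [10,10,1]: position i shifts by key[i mod 3].
On league: l+10=v, e+10=o, a+1=b, g+10=q, u+10=e, e+1=f.

vobqef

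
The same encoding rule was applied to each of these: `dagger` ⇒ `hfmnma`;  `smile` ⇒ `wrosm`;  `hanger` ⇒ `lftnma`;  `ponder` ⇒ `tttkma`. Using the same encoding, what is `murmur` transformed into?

qzxtca

The shift increases by 1 at each position, starting from +4: 4, 5, 6, ….
On murmur: m+4=q, u+5=z, r+6=x, m+7=t, u+8=c, r+9=a.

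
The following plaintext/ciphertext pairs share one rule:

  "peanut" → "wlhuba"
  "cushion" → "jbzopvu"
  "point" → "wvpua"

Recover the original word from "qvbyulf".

Each letter is shifted forward by 7 in the alphabet (a Caesar shift of +7).
Decoding qvbyulf: q−7=j, v−7=o, b−7=u, y−7=r, u−7=n, l−7=e, f−7=y.

journey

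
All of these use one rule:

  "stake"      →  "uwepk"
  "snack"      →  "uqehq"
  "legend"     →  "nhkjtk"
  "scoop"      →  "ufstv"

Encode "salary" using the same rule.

udpfxf

Letter i (0-indexed) is shifted by i+2, so successive shifts are 2, 3, 4, ….
On salary: s+2=u, a+3=d, l+4=p, a+5=f, r+6=x, y+7=f.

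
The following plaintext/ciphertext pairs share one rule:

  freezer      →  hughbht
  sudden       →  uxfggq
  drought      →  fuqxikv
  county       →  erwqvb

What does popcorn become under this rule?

It's a Vigenère-style cipher with numeric key [2,3]: position i shifts by key[i mod 2].
For popcorn: p+2=r, o+3=r, p+2=r, c+3=f, o+2=q, r+3=u, n+2=p.

rrrfqup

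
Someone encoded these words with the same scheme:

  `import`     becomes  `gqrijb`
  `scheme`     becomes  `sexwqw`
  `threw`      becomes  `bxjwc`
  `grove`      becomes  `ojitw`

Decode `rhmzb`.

This is an affine cipher: with a=0,…,z=25, each position x becomes (9x+12) mod 26.
Undoing it on rhmzb: r(17)→3·(17−12)≡15=p; h(7)→3·(7−12)≡11=l; m(12)→3·(12−12)≡0=a; z(25)→3·(25−12)≡13=n; b(1)→3·(1−12)≡19=t (all mod 26).

plant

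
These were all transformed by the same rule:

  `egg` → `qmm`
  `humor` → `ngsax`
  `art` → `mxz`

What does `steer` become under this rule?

The rule splits by letter class: vowels +12, consonants +6.
For steer: s(cons)+6=y, t(cons)+6=z, e(vowel)+12=q, e(vowel)+12=q, r(cons)+6=x.

yzqqx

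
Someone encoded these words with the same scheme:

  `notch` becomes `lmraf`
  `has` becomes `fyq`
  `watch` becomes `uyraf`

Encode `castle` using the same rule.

ayqrjc

Each letter is shifted forward by 24 in the alphabet (a Caesar shift of +24).
Applying it to castle: c+24=a, a+24=y, s+24=q, t+24=r, l+24=j, e+24=c.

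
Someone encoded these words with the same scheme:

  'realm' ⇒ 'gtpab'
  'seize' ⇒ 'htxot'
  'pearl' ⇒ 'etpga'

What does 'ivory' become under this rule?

Compare letters: r→g is +15, e→t is +15, a→p is +15 — a constant shift. Each letter is shifted forward by 15 in the alphabet (a Caesar shift of +15).
Applying it to ivory: i+15=x, v+15=k, o+15=d, r+15=g, y+15=n.

xkdgn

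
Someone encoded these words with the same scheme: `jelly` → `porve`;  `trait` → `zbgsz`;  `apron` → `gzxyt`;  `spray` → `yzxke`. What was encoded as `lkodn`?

faith

Shifts by position in jelly: pos 0: j→p (+6), pos 1: e→o (+10), pos 2: l→r (+6), pos 3: l→v (+10) — repeating every 2. A repeating key of period 2 is used — shifts +6, +10 over and over.
Undoing it on lkodn: l−6=f, k−10=a, o−6=i, d−10=t, n−6=h.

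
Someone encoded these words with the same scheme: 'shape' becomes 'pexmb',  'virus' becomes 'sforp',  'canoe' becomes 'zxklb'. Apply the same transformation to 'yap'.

vxm

Compare letters: s→p is +23, h→e is +23, a→x is +23 — a constant shift. It's a constant shift of +23 (ROT23).
On yap: y+23=v, a+23=x, p+23=m.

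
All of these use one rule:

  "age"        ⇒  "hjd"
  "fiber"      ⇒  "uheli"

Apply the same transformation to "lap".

sdo

The output letters match the input read backwards, each shifted +3: age reversed is ega. Read the word backwards and shift each letter +3.
Applying it to lap: reverse → pal; then shift: p+3=s, a+3=d, l+3=o.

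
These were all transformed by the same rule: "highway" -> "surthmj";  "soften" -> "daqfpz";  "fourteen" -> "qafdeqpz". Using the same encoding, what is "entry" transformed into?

pzedj

Shifts by position in highway: pos 0: h→s (+11), pos 1: i→u (+12), pos 2: g→r (+11), pos 3: h→t (+12) — repeating every 2. The shifts repeat in a cycle of length 2: positions 0,1,… shift by +11, +12, then the pattern repeats.
For entry: e+11=p, n+12=z, t+11=e, r+12=d, y+11=j.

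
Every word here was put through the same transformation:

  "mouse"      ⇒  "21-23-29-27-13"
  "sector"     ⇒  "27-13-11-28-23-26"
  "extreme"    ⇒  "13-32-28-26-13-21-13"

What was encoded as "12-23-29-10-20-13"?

m is letter #13 and maps to 21: an offset of 8. Each letter is replaced by its alphabet position (a=1..z=26) + 8.
Reversing it on 12-23-29-10-20-13: 12→(12−8)÷1=4=d, 23→(23−8)÷1=15=o, 29→(29−8)÷1=21=u, 10→(10−8)÷1=2=b, 20→(20−8)÷1=12=l, 13→(13−8)÷1=5=e.

double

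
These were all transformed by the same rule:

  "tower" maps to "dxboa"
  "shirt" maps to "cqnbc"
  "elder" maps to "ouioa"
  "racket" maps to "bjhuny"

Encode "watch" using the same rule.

Shifts by position in tower: pos 0: t→d (+10), pos 1: o→x (+9), pos 2: w→b (+5), pos 3: e→o (+10), pos 4: r→a (+9) — repeating every 3. A repeating key of period 3 is used — shifts +10, +9, +5 over and over.
On watch: w+10=g, a+9=j, t+5=y, c+10=m, h+9=q.

gjymq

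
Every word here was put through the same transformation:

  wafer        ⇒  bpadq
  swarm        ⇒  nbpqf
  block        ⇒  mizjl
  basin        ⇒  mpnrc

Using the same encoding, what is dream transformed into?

w(22)→b(1) and a(0)→p(15) fit y≡23x+15 (mod 26); the inverse of 23 mod 26 is 17. Each letter's alphabet position (a=0..z=25) is mapped through 23·x+15 mod 26 — an affine cipher.
On dream: d(3)→23·3+15≡6=g; r(17)→23·17+15≡16=q; e(4)→23·4+15≡3=d; a(0)→23·0+15≡15=p; m(12)→23·12+15≡5=f (all mod 26).

gqdpf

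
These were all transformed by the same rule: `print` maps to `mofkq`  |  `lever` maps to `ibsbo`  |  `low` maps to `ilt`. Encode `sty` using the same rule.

pqv

Every letter moves 23 places later in the alphabet, wrapping around z→a.
For sty: s+23=p, t+23=q, y+23=v.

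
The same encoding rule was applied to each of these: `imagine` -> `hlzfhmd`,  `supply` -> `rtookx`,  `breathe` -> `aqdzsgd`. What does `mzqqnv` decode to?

narrow

It's a constant shift of +25 (ROT25).
Decoding mzqqnv: m−25=n, z−25=a, q−25=r, q−25=r, n−25=o, v−25=w.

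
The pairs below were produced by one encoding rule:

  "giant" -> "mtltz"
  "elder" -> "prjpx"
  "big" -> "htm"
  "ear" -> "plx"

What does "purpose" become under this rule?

vfxvzyp

The shift depends on letter class: consonant g→m is +6, but vowel i→t is +11. The rule splits by letter class: vowels +11, consonants +6.
For purpose: p(cons)+6=v, u(vowel)+11=f, r(cons)+6=x, p(cons)+6=v, o(vowel)+11=z, s(cons)+6=y, e(vowel)+11=p.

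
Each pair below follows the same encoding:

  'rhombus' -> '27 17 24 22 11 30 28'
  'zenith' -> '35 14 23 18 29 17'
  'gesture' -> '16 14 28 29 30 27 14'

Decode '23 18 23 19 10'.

ninja

r is letter #18 and maps to 27: an offset of 9. Letters become their 1-based position plus 9 (so a→10, b→11, …).
Decoding 23 18 23 19 10: 23→(23−9)÷1=14=n, 18→(18−9)÷1=9=i, 23→(23−9)÷1=14=n, 19→(19−9)÷1=10=j, 10→(10−9)÷1=1=a.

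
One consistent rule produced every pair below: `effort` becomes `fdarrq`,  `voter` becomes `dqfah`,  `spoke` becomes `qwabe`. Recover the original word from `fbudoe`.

The output letters match the input read backwards, each shifted +12: effort reversed is troffe. Two steps: reverse the string, then apply a Caesar shift of +12.
Reversing it on fbudoe: shift back: f−12=t, b−12=p, u−12=i, d−12=r, o−12=c, e−12=s → tpircs; then reverse → script.

script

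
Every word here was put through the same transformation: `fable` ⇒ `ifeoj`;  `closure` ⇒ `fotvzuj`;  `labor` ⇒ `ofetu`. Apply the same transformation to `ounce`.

tzqfj

The shift depends on letter class: consonant f→i is +3, but vowel a→f is +5. Vowels shift forward by 5 and consonants shift forward by 3.
For ounce: o(vowel)+5=t, u(vowel)+5=z, n(cons)+3=q, c(cons)+3=f, e(vowel)+5=j.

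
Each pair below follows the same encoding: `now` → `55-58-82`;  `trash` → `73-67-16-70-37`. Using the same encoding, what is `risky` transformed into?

67-40-70-46-88

Each letter becomes 3×(its alphabet position, a=1..z=26) + 13.
Applying it to risky: r=18→67, i=9→40, s=19→70, k=11→46, y=25→88.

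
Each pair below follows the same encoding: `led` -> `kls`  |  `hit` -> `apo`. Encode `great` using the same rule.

The output letters match the input read backwards, each shifted +7: led reversed is del. Two steps: reverse the string, then apply a Caesar shift of +7.
Applying it to great: reverse → taerg; then shift: t+7=a, a+7=h, e+7=l, r+7=y, g+7=n.

ahlyn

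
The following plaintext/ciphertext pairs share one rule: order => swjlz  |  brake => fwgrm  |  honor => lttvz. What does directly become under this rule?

hnxlkcvj

The shift increases by 1 at each position, starting from +4: 4, 5, 6, ….
For directly: d+4=h, i+5=n, r+6=x, e+7=l, c+8=k, t+9=c, l+10=v, y+11=j.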